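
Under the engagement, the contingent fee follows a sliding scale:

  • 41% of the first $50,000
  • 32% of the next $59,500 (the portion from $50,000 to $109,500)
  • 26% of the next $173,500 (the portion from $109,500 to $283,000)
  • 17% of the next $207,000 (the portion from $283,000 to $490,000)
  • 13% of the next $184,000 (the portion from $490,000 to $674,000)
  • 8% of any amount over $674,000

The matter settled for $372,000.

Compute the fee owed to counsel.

$99,780.00

First $50,000 at 41% = $20,500.00
Next $59,500 at 32% = $19,040.00
Next $173,500 at 26% = $45,110.00
Remaining $89,000 at 17% = $15,130.00
Fee: $20,500.00 + $19,040.00 + $45,110.00 + $15,130.00 = $99,780.00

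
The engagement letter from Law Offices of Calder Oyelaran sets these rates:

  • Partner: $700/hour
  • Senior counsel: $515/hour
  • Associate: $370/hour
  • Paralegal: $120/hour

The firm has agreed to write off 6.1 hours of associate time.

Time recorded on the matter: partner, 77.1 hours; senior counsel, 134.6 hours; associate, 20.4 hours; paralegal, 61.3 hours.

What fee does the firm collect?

Partner: 77.1 × $700 = $53,970.00
Senior counsel: 134.6 × $515 = $69,319.00
Associate: 20.4 × $370 = $7,548.00
Paralegal: 61.3 × $120 = $7,356.00
Subtotal: $138,193.00
Write-off: 6.1 × $370 = $2,257.00
Total: $138,193.00 − $2,257.00 = $135,936.00

$135,936.00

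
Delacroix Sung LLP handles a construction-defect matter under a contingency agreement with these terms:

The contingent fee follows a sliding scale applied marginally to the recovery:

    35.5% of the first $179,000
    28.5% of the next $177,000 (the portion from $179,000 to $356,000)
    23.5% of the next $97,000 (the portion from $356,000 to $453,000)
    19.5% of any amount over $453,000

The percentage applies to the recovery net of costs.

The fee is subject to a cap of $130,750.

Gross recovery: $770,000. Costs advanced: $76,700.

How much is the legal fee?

$130,750.00

Fee base (net of costs): $770,000 − $76,700 = $693,300
First $179,000 at 35.5% = $63,545.00
Next $177,000 at 28.5% = $50,445.00
Next $97,000 at 23.5% = $22,795.00
Remaining $240,300 at 19.5% = $46,858.50
Fee: $63,545.00 + $50,445.00 + $22,795.00 + $46,858.50 = $183,643.50
$183,643.50 exceeds the $130,750 cap, so the fee is capped at $130,750.00.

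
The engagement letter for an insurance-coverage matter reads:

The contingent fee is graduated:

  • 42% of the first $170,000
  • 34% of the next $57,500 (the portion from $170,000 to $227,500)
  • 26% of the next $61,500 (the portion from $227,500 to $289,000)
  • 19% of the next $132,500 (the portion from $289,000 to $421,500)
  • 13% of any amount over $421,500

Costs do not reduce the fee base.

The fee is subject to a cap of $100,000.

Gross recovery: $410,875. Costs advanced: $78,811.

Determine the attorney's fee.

$100,000.00

Fee base is the gross recovery, $410,875; costs are reimbursed separately.
First $170,000 at 42% = $71,400.00
Next $57,500 at 34% = $19,550.00
Next $61,500 at 26% = $15,990.00
Remaining $121,875 at 19% = $23,156.25
Fee: $71,400.00 + $19,550.00 + $15,990.00 + $23,156.25 = $130,096.25
$130,096.25 exceeds the $100,000 cap, so the fee is capped at $100,000.00.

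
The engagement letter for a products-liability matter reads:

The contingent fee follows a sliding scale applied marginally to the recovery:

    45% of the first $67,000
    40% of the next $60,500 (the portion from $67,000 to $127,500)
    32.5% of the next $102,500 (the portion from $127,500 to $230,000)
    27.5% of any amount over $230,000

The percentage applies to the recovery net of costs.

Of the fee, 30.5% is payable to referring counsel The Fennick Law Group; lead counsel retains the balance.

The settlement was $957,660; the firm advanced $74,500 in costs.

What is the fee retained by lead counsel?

$185,760.64

Fee base (net of costs): $957,660 − $74,500 = $883,160
First $67,000 at 45% = $30,150.00
Next $60,500 at 40% = $24,200.00
Next $102,500 at 32.5% = $33,312.50
Remaining $653,160 at 27.5% = $179,619.00
Fee: $30,150.00 + $24,200.00 + $33,312.50 + $179,619.00 = $267,281.50
Referral share: 30.5% of $267,281.50 = $81,520.86; lead counsel retains $267,281.50 − $81,520.86 = $185,760.64.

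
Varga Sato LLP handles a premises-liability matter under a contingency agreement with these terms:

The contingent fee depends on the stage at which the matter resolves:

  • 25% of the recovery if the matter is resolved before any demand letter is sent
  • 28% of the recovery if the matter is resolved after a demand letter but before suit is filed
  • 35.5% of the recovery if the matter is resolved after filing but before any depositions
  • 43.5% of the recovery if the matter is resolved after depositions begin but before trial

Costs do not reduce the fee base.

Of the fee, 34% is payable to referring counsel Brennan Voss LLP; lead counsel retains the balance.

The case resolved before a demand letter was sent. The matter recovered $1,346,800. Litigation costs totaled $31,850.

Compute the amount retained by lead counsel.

$222,222.00

Fee base is the gross recovery, $1,346,800; costs are reimbursed separately.
The matter resolved before a demand letter was sent, so the 25% rate applies.
$1,346,800 × 25% = $336,700.00
Referral share: 34% of $336,700.00 = $114,478.00; lead counsel retains $336,700.00 − $114,478.00 = $222,222.00.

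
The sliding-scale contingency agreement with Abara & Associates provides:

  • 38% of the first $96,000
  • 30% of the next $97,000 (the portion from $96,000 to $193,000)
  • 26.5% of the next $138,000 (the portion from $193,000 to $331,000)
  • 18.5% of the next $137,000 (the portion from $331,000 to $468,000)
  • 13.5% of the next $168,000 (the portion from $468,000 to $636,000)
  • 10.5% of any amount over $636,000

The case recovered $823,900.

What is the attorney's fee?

First $96,000 at 38% = $36,480.00
Next $97,000 at 30% = $29,100.00
Next $138,000 at 26.5% = $36,570.00
Next $137,000 at 18.5% = $25,345.00
Next $168,000 at 13.5% = $22,680.00
Remaining $187,900 at 10.5% = $19,729.50
Fee: $36,480.00 + $29,100.00 + $36,570.00 + $25,345.00 + $22,680.00 + $19,729.50 = $169,904.50

$169,904.50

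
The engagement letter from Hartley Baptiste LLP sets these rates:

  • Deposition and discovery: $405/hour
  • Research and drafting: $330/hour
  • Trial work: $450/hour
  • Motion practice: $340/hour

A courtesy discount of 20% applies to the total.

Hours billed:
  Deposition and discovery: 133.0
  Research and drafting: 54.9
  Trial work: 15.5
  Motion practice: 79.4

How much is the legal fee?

Deposition and discovery: 133.0 × $405 = $53,865.00
Research and drafting: 54.9 × $330 = $18,117.00
Trial work: 15.5 × $450 = $6,975.00
Motion practice: 79.4 × $340 = $26,996.00
Subtotal: $105,953.00
Less 20% discount: −$21,190.60
Total: $105,953.00 − $21,190.60 = $84,762.40

$84,762.40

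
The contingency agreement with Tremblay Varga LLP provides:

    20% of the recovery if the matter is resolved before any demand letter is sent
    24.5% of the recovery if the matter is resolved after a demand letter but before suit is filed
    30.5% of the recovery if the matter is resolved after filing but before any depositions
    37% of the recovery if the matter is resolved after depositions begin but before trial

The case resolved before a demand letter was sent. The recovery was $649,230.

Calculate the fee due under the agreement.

$129,846.00

The matter resolved before a demand letter was sent, so the 20% rate applies.
$649,230 × 20% = $129,846.00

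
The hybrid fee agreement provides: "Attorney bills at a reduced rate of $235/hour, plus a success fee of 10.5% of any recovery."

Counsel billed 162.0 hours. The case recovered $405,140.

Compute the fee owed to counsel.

$80,609.70

Hourly: 162.0 × $235 = $38,070.00
Success fee: 10.5% of $405,140 = $42,539.70
Total: $38,070.00 + $42,539.70 = $80,609.70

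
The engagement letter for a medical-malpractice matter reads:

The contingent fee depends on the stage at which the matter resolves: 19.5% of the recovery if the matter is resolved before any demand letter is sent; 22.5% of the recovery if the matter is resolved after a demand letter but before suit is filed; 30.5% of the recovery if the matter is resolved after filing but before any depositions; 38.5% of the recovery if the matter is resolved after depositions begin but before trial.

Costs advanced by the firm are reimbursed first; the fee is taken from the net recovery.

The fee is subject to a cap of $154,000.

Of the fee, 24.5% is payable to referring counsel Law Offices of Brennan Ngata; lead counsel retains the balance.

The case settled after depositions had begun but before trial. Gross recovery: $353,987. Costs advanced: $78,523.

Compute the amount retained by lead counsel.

Fee base (net of costs): $353,987 − $78,523 = $275,464
The matter settled after depositions had begun but before trial, so the 38.5% rate applies.
$275,464 × 38.5% = $106,053.64
$106,053.64 is under the $154,000 cap.
Referral share: 24.5% of $106,053.64 = $25,983.14; lead counsel retains $106,053.64 − $25,983.14 = $80,070.50.

$80,070.50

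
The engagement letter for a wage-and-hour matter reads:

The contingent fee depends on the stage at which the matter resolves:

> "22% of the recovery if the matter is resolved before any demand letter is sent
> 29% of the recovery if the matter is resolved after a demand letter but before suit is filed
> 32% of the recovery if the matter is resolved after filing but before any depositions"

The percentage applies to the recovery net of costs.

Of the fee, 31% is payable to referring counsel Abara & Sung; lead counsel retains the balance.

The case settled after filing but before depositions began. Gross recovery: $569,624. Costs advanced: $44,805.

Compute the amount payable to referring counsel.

$52,062.04

Fee base (net of costs): $569,624 − $44,805 = $524,819
The matter settled after filing but before depositions began, so the 32% rate applies.
$524,819 × 32% = $167,942.08
Referral share: 31% of $167,942.08 = $52,062.04; lead counsel retains $167,942.08 − $52,062.04 = $115,880.04.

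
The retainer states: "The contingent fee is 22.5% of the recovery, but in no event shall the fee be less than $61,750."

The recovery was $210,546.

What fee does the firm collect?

$61,750.00

22.5% of $210,546 = $47,372.85
That is below the $61,750 minimum, so the minimum applies.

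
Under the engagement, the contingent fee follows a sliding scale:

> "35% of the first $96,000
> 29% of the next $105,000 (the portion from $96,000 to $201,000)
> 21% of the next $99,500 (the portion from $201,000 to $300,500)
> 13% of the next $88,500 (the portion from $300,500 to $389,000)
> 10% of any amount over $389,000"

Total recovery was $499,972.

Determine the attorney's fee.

First $96,000 at 35% = $33,600.00
Next $105,000 at 29% = $30,450.00
Next $99,500 at 21% = $20,895.00
Next $88,500 at 13% = $11,505.00
Remaining $110,972 at 10% = $11,097.20
Fee: $33,600.00 + $30,450.00 + $20,895.00 + $11,505.00 + $11,097.20 = $107,547.20

$107,547.20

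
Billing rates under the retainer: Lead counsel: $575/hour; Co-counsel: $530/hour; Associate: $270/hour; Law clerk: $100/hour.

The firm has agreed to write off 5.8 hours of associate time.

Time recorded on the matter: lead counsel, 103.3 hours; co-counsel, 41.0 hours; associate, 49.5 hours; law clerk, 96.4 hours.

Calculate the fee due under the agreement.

Lead counsel: 103.3 × $575 = $59,397.50
Co-counsel: 41.0 × $530 = $21,730.00
Associate: 49.5 × $270 = $13,365.00
Law clerk: 96.4 × $100 = $9,640.00
Subtotal: $104,132.50
Write-off: 5.8 × $270 = $1,566.00
Total: $104,132.50 − $1,566.00 = $102,566.50

$102,566.50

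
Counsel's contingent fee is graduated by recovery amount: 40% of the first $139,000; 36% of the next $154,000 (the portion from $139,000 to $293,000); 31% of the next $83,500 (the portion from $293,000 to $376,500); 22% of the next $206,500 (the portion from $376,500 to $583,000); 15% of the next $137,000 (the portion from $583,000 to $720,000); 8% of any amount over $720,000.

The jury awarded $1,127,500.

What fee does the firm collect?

$235,505.00

First $139,000 at 40% = $55,600.00
Next $154,000 at 36% = $55,440.00
Next $83,500 at 31% = $25,885.00
Next $206,500 at 22% = $45,430.00
Next $137,000 at 15% = $20,550.00
Remaining $407,500 at 8% = $32,600.00
Fee: $55,600.00 + $55,440.00 + $25,885.00 + $45,430.00 + $20,550.00 + $32,600.00 = $235,505.00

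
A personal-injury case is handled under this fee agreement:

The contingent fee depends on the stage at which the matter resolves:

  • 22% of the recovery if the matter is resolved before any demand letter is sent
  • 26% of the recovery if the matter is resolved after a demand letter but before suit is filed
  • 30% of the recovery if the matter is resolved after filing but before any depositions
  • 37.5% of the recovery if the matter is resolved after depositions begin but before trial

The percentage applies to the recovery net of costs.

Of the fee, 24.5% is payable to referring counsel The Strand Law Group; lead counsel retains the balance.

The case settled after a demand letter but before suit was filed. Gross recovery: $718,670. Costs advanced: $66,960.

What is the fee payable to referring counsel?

Fee base (net of costs): $718,670 − $66,960 = $651,710
The matter settled after a demand letter but before suit was filed, so the 26% rate applies.
$651,710 × 26% = $169,444.60
Referral share: 24.5% of $169,444.60 = $41,513.93; lead counsel retains $169,444.60 − $41,513.93 = $127,930.67.

$41,513.93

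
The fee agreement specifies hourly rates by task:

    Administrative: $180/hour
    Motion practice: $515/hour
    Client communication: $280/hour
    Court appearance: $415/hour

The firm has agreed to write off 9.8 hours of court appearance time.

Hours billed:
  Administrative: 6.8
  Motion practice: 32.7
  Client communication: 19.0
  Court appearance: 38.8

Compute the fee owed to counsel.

$35,419.50

Administrative: 6.8 × $180 = $1,224.00
Motion practice: 32.7 × $515 = $16,840.50
Client communication: 19.0 × $280 = $5,320.00
Court appearance: 38.8 × $415 = $16,102.00
Subtotal: $39,486.50
Write-off: 9.8 × $415 = $4,067.00
Total: $39,486.50 − $4,067.00 = $35,419.50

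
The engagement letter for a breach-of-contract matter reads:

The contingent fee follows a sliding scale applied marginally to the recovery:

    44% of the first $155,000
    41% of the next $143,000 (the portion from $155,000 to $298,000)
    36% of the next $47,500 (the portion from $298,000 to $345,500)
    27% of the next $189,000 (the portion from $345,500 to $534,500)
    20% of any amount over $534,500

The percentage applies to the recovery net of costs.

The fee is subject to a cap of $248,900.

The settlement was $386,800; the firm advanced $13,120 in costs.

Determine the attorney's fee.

$151,538.60

Fee base (net of costs): $386,800 − $13,120 = $373,680
First $155,000 at 44% = $68,200.00
Next $143,000 at 41% = $58,630.00
Next $47,500 at 36% = $17,100.00
Remaining $28,180 at 27% = $7,608.60
Fee: $68,200.00 + $58,630.00 + $17,100.00 + $7,608.60 = $151,538.60
$151,538.60 is under the $248,900 cap.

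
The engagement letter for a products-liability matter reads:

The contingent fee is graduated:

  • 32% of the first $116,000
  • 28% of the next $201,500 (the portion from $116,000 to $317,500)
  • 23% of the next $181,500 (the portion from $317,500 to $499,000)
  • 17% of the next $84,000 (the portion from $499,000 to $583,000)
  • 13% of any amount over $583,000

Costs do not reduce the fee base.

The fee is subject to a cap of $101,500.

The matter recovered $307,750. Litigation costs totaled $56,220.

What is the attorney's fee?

$90,810.00

Fee base is the gross recovery, $307,750; costs are reimbursed separately.
First $116,000 at 32% = $37,120.00
Remaining $191,750 at 28% = $53,690.00
Fee: $37,120.00 + $53,690.00 = $90,810.00
$90,810.00 is under the $101,500 cap.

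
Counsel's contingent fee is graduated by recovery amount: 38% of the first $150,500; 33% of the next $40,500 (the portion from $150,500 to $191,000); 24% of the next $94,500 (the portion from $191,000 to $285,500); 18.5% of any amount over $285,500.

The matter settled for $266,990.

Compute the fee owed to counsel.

$88,792.60

First $150,500 at 38% = $57,190.00
Next $40,500 at 33% = $13,365.00
Remaining $75,990 at 24% = $18,237.60
Fee: $57,190.00 + $13,365.00 + $18,237.60 = $88,792.60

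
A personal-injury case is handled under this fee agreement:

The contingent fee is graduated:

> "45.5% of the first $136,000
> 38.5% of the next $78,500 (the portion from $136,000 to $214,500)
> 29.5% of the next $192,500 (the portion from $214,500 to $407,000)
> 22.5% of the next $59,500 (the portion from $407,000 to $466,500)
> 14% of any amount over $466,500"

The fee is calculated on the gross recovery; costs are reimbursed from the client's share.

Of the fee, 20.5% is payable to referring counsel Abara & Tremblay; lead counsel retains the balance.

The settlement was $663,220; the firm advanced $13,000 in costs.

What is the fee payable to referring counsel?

Fee base is the gross recovery, $663,220; costs are reimbursed separately.
First $136,000 at 45.5% = $61,880.00
Next $78,500 at 38.5% = $30,222.50
Next $192,500 at 29.5% = $56,787.50
Next $59,500 at 22.5% = $13,387.50
Remaining $196,720 at 14% = $27,540.80
Fee: $61,880.00 + $30,222.50 + $56,787.50 + $13,387.50 + $27,540.80 = $189,818.30
Referral share: 20.5% of $189,818.30 = $38,912.75; lead counsel retains $189,818.30 − $38,912.75 = $150,905.55.

$38,912.75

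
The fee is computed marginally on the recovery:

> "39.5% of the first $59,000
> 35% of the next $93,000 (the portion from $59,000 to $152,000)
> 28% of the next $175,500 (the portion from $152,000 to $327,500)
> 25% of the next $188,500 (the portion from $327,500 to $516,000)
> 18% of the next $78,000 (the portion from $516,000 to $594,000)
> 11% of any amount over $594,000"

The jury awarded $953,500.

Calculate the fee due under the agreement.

First $59,000 at 39.5% = $23,305.00
Next $93,000 at 35% = $32,550.00
Next $175,500 at 28% = $49,140.00
Next $188,500 at 25% = $47,125.00
Next $78,000 at 18% = $14,040.00
Remaining $359,500 at 11% = $39,545.00
Fee: $23,305.00 + $32,550.00 + $49,140.00 + $47,125.00 + $14,040.00 + $39,545.00 = $205,705.00

$205,705.00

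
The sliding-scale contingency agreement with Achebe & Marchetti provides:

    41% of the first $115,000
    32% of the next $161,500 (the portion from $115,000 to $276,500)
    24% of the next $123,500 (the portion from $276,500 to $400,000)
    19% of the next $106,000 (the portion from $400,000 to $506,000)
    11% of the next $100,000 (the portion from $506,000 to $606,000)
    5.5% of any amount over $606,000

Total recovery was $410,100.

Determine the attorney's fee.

$130,389.00

First $115,000 at 41% = $47,150.00
Next $161,500 at 32% = $51,680.00
Next $123,500 at 24% = $29,640.00
Remaining $10,100 at 19% = $1,919.00
Fee: $47,150.00 + $51,680.00 + $29,640.00 + $1,919.00 = $130,389.00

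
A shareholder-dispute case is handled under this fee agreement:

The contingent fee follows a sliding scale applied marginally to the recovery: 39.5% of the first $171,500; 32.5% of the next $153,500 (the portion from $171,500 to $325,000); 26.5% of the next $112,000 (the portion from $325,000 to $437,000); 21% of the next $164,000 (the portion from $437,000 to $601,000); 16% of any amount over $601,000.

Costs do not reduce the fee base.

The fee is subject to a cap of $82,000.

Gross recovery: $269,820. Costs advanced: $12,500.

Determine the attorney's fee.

Fee base is the gross recovery, $269,820; costs are reimbursed separately.
First $171,500 at 39.5% = $67,742.50
Remaining $98,320 at 32.5% = $31,954.00
Fee: $67,742.50 + $31,954.00 = $99,696.50
$99,696.50 exceeds the $82,000 cap, so the fee is capped at $82,000.00.

$82,000.00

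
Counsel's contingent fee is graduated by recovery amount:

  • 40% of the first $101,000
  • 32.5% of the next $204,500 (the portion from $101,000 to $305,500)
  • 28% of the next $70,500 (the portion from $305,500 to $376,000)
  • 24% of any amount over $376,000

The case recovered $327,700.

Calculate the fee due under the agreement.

$113,078.50

First $101,000 at 40% = $40,400.00
Next $204,500 at 32.5% = $66,462.50
Remaining $22,200 at 28% = $6,216.00
Fee: $40,400.00 + $66,462.50 + $6,216.00 = $113,078.50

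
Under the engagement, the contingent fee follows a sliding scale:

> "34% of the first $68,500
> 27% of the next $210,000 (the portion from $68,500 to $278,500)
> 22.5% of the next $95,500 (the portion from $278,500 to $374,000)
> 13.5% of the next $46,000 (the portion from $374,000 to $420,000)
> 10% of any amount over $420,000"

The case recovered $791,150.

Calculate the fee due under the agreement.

First $68,500 at 34% = $23,290.00
Next $210,000 at 27% = $56,700.00
Next $95,500 at 22.5% = $21,487.50
Next $46,000 at 13.5% = $6,210.00
Remaining $371,150 at 10% = $37,115.00
Fee: $23,290.00 + $56,700.00 + $21,487.50 + $6,210.00 + $37,115.00 = $144,802.50

$144,802.50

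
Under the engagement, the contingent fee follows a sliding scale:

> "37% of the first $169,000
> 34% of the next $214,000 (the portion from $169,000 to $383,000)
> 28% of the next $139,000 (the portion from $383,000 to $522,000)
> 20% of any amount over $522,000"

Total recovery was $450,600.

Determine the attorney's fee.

$154,218.00

First $169,000 at 37% = $62,530.00
Next $214,000 at 34% = $72,760.00
Remaining $67,600 at 28% = $18,928.00
Fee: $62,530.00 + $72,760.00 + $18,928.00 = $154,218.00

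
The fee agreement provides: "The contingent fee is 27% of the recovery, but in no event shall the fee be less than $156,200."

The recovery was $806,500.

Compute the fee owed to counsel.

27% of $806,500 = $217,755.00
That exceeds the $156,200 minimum.

$217,755.00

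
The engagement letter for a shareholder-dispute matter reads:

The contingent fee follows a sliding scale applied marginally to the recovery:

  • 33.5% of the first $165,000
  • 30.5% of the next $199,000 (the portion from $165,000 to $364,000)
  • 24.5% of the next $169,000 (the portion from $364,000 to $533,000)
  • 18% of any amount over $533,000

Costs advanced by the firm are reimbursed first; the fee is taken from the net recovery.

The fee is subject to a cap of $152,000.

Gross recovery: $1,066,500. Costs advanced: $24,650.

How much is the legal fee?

Fee base (net of costs): $1,066,500 − $24,650 = $1,041,850
First $165,000 at 33.5% = $55,275.00
Next $199,000 at 30.5% = $60,695.00
Next $169,000 at 24.5% = $41,405.00
Remaining $508,850 at 18% = $91,593.00
Fee: $55,275.00 + $60,695.00 + $41,405.00 + $91,593.00 = $248,968.00
$248,968.00 exceeds the $152,000 cap, so the fee is capped at $152,000.00.

$152,000.00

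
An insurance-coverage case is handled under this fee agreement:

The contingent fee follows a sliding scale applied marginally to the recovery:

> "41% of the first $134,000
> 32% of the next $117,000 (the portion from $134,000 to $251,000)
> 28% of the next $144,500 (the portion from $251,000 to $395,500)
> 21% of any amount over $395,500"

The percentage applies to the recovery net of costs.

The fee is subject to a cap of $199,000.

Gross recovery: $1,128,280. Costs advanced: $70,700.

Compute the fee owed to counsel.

$199,000.00

Fee base (net of costs): $1,128,280 − $70,700 = $1,057,580
First $134,000 at 41% = $54,940.00
Next $117,000 at 32% = $37,440.00
Next $144,500 at 28% = $40,460.00
Remaining $662,080 at 21% = $139,036.80
Fee: $54,940.00 + $37,440.00 + $40,460.00 + $139,036.80 = $271,876.80
$271,876.80 exceeds the $199,000 cap, so the fee is capped at $199,000.00.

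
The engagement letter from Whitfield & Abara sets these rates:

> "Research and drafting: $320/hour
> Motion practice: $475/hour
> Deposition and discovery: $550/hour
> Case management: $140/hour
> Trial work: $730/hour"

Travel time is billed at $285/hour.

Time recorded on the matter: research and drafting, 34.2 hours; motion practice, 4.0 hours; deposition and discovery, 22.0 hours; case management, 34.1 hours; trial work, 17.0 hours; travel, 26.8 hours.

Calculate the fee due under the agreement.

Research and drafting: 34.2 × $320 = $10,944.00
Motion practice: 4.0 × $475 = $1,900.00
Deposition and discovery: 22.0 × $550 = $12,100.00
Case management: 34.1 × $140 = $4,774.00
Trial work: 17.0 × $730 = $12,410.00
Subtotal: $10,944.00 + $1,900.00 + $12,100.00 + $4,774.00 + $12,410.00 = $42,128.00
Travel: 26.8 × $285 = $7,638.00
Total: $42,128.00 + $7,638.00 = $49,766.00

$49,766.00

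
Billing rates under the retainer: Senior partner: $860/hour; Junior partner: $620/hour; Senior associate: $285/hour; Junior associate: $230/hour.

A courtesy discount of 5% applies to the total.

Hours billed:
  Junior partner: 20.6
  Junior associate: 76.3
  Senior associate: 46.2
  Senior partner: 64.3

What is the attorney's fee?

$93,846.70

Senior partner: 64.3 × $860 = $55,298.00
Junior partner: 20.6 × $620 = $12,772.00
Senior associate: 46.2 × $285 = $13,167.00
Junior associate: 76.3 × $230 = $17,549.00
Subtotal: $98,786.00
Less 5% discount: −$4,939.30
Total: $98,786.00 − $4,939.30 = $93,846.70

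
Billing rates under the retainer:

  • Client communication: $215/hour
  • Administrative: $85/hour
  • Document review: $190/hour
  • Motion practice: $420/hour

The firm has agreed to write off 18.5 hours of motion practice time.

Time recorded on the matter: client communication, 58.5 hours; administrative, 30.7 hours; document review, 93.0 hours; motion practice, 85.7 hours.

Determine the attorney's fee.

$61,081.00

Client communication: 58.5 × $215 = $12,577.50
Administrative: 30.7 × $85 = $2,609.50
Document review: 93.0 × $190 = $17,670.00
Motion practice: 85.7 × $420 = $35,994.00
Subtotal: $68,851.00
Write-off: 18.5 × $420 = $7,770.00
Total: $68,851.00 − $7,770.00 = $61,081.00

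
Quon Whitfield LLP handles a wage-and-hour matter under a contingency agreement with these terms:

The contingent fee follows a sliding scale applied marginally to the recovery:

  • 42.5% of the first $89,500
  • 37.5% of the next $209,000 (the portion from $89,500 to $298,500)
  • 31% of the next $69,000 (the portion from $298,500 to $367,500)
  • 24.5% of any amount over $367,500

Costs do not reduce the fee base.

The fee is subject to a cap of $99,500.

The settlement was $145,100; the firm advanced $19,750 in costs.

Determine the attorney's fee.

Fee base is the gross recovery, $145,100; costs are reimbursed separately.
First $89,500 at 42.5% = $38,037.50
Remaining $55,600 at 37.5% = $20,850.00
Fee: $38,037.50 + $20,850.00 = $58,887.50
$58,887.50 is under the $99,500 cap.

$58,887.50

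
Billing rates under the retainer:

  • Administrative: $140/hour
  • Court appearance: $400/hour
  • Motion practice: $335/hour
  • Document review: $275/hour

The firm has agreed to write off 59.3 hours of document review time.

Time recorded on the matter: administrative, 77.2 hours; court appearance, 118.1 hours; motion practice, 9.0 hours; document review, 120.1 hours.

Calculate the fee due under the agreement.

Administrative: 77.2 × $140 = $10,808.00
Court appearance: 118.1 × $400 = $47,240.00
Motion practice: 9.0 × $335 = $3,015.00
Document review: 120.1 × $275 = $33,027.50
Subtotal: $94,090.50
Write-off: 59.3 × $275 = $16,307.50
Total: $94,090.50 − $16,307.50 = $77,783.00

$77,783.00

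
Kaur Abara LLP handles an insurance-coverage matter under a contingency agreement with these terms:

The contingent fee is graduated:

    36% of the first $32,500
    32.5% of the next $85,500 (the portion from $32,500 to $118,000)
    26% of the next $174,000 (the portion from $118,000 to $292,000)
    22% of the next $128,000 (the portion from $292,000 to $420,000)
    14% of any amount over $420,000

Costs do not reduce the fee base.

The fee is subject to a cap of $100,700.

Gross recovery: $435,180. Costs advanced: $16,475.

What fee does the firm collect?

$100,700.00

Fee base is the gross recovery, $435,180; costs are reimbursed separately.
First $32,500 at 36% = $11,700.00
Next $85,500 at 32.5% = $27,787.50
Next $174,000 at 26% = $45,240.00
Next $128,000 at 22% = $28,160.00
Remaining $15,180 at 14% = $2,125.20
Fee: $11,700.00 + $27,787.50 + $45,240.00 + $28,160.00 + $2,125.20 = $115,012.70
$115,012.70 exceeds the $100,700 cap, so the fee is capped at $100,700.00.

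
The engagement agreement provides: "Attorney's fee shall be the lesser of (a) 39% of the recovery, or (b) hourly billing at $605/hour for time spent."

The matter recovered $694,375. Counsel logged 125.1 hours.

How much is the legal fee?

(a) 39% of $694,375 = $270,806.25
(b) 125.1 × $605 = $75,685.50
The lesser is (b): $75,685.50.

$75,685.50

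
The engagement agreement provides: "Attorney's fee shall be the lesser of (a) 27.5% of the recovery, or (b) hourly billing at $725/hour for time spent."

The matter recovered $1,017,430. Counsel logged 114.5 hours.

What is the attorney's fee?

(a) 27.5% of $1,017,430 = $279,793.25
(b) 114.5 × $725 = $83,012.50
The lesser is (b): $83,012.50.

$83,012.50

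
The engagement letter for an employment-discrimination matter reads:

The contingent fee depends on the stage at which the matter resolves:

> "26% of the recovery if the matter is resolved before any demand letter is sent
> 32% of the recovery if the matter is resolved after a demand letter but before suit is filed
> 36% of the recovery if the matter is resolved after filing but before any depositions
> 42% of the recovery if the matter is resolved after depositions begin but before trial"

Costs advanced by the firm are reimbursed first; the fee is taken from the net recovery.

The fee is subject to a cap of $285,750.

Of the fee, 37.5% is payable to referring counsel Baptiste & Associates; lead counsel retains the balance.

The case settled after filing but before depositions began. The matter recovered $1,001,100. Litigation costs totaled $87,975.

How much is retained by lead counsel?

Fee base (net of costs): $1,001,100 − $87,975 = $913,125
The matter settled after filing but before depositions began, so the 36% rate applies.
$913,125 × 36% = $328,725.00
$328,725.00 exceeds the $285,750 cap, so the fee is capped at $285,750.00.
Referral share: 37.5% of $285,750.00 = $107,156.25; lead counsel retains $285,750.00 − $107,156.25 = $178,593.75.

$178,593.75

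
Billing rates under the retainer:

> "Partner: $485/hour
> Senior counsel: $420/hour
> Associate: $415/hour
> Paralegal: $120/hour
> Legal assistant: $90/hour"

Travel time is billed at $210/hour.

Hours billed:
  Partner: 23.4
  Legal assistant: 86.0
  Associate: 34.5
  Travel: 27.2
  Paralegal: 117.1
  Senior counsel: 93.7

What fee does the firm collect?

Partner: 23.4 × $485 = $11,349.00
Senior counsel: 93.7 × $420 = $39,354.00
Associate: 34.5 × $415 = $14,317.50
Paralegal: 117.1 × $120 = $14,052.00
Legal assistant: 86.0 × $90 = $7,740.00
Subtotal: $11,349.00 + $39,354.00 + $14,317.50 + $14,052.00 + $7,740.00 = $86,812.50
Travel: 27.2 × $210 = $5,712.00
Total: $86,812.50 + $5,712.00 = $92,524.50

$92,524.50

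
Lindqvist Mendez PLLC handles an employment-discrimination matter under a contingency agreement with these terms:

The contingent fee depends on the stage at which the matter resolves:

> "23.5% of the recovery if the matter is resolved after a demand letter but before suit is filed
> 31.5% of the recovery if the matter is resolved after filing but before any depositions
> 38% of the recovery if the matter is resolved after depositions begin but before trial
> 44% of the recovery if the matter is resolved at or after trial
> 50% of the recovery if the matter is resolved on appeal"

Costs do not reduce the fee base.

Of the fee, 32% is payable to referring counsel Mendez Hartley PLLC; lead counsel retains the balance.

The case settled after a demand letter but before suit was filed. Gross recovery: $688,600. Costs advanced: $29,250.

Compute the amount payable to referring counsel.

$51,782.72

Fee base is the gross recovery, $688,600; costs are reimbursed separately.
The matter settled after a demand letter but before suit was filed, so the 23.5% rate applies.
$688,600 × 23.5% = $161,821.00
Referral share: 32% of $161,821.00 = $51,782.72; lead counsel retains $161,821.00 − $51,782.72 = $110,038.28.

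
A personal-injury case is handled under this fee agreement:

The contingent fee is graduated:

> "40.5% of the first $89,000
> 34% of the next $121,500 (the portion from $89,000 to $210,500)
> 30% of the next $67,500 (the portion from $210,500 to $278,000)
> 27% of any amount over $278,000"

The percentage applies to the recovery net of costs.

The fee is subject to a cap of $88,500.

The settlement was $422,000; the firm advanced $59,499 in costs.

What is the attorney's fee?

Fee base (net of costs): $422,000 − $59,499 = $362,501
First $89,000 at 40.5% = $36,045.00
Next $121,500 at 34% = $41,310.00
Next $67,500 at 30% = $20,250.00
Remaining $84,501 at 27% = $22,815.27
Fee: $36,045.00 + $41,310.00 + $20,250.00 + $22,815.27 = $120,420.27
$120,420.27 exceeds the $88,500 cap, so the fee is capped at $88,500.00.

$88,500.00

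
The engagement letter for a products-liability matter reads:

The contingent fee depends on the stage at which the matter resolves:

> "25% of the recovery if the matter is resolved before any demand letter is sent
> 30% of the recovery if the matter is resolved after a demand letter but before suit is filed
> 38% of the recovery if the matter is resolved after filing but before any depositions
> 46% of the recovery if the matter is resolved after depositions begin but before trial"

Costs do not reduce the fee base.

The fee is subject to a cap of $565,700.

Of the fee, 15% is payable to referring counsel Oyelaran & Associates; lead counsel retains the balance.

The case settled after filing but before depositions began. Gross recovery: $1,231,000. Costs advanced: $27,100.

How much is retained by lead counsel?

$397,613.00

Fee base is the gross recovery, $1,231,000; costs are reimbursed separately.
The matter settled after filing but before depositions began, so the 38% rate applies.
$1,231,000 × 38% = $467,780.00
$467,780.00 is under the $565,700 cap.
Referral share: 15% of $467,780.00 = $70,167.00; lead counsel retains $467,780.00 − $70,167.00 = $397,613.00.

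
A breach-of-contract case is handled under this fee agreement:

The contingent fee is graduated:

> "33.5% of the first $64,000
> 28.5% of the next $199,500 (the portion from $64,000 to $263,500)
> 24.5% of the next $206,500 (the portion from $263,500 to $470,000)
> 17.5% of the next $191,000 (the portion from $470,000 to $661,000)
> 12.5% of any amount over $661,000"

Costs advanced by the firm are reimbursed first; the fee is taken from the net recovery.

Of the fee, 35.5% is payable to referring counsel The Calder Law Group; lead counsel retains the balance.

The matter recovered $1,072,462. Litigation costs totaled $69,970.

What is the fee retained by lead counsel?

$132,225.97

Fee base (net of costs): $1,072,462 − $69,970 = $1,002,492
First $64,000 at 33.5% = $21,440.00
Next $199,500 at 28.5% = $56,857.50
Next $206,500 at 24.5% = $50,592.50
Next $191,000 at 17.5% = $33,425.00
Remaining $341,492 at 12.5% = $42,686.50
Fee: $21,440.00 + $56,857.50 + $50,592.50 + $33,425.00 + $42,686.50 = $205,001.50
Referral share: 35.5% of $205,001.50 = $72,775.53; lead counsel retains $205,001.50 − $72,775.53 = $132,225.97.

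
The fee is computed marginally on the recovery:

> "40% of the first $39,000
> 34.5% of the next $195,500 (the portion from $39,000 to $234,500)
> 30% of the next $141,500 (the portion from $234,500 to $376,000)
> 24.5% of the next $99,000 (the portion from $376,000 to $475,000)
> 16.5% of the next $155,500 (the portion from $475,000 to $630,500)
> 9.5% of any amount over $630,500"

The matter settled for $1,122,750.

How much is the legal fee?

$222,173.75

First $39,000 at 40% = $15,600.00
Next $195,500 at 34.5% = $67,447.50
Next $141,500 at 30% = $42,450.00
Next $99,000 at 24.5% = $24,255.00
Next $155,500 at 16.5% = $25,657.50
Remaining $492,250 at 9.5% = $46,763.75
Fee: $15,600.00 + $67,447.50 + $42,450.00 + $24,255.00 + $25,657.50 + $46,763.75 = $222,173.75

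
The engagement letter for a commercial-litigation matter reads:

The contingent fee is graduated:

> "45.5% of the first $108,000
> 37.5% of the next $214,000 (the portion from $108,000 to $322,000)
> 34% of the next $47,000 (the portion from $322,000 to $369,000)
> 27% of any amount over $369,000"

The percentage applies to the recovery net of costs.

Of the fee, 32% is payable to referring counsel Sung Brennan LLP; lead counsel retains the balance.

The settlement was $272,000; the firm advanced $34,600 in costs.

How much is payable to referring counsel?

Fee base (net of costs): $272,000 − $34,600 = $237,400
First $108,000 at 45.5% = $49,140.00
Remaining $129,400 at 37.5% = $48,525.00
Fee: $49,140.00 + $48,525.00 = $97,665.00
Referral share: 32% of $97,665.00 = $31,252.80; lead counsel retains $97,665.00 − $31,252.80 = $66,412.20.

$31,252.80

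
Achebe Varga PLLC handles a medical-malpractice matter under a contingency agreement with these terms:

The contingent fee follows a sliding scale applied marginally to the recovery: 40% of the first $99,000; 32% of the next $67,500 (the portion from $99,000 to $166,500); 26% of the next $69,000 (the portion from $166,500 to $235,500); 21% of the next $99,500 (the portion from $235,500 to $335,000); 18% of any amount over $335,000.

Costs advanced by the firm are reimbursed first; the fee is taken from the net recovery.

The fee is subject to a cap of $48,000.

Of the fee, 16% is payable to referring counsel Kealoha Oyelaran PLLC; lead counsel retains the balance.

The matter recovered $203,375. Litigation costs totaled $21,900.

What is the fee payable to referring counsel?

$7,680.00

Fee base (net of costs): $203,375 − $21,900 = $181,475
First $99,000 at 40% = $39,600.00
Next $67,500 at 32% = $21,600.00
Remaining $14,975 at 26% = $3,893.50
Fee: $39,600.00 + $21,600.00 + $3,893.50 = $65,093.50
$65,093.50 exceeds the $48,000 cap, so the fee is capped at $48,000.00.
Referral share: 16% of $48,000.00 = $7,680.00; lead counsel retains $48,000.00 − $7,680.00 = $40,320.00.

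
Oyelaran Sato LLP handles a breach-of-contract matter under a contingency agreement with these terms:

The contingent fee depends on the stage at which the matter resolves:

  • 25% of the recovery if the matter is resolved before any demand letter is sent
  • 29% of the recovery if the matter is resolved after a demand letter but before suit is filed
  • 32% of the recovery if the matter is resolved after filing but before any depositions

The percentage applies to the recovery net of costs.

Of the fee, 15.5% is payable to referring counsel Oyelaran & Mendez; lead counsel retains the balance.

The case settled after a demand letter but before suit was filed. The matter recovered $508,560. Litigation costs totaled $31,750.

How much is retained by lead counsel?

Fee base (net of costs): $508,560 − $31,750 = $476,810
The matter settled after a demand letter but before suit was filed, so the 29% rate applies.
$476,810 × 29% = $138,274.90
Referral share: 15.5% of $138,274.90 = $21,432.61; lead counsel retains $138,274.90 − $21,432.61 = $116,842.29.

$116,842.29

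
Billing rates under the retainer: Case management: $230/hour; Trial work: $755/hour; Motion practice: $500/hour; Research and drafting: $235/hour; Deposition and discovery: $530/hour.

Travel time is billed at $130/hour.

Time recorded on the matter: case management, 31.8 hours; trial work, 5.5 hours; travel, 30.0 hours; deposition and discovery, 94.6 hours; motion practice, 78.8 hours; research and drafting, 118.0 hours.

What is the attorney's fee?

$132,634.50

Case management: 31.8 × $230 = $7,314.00
Trial work: 5.5 × $755 = $4,152.50
Motion practice: 78.8 × $500 = $39,400.00
Research and drafting: 118.0 × $235 = $27,730.00
Deposition and discovery: 94.6 × $530 = $50,138.00
Subtotal: $7,314.00 + $4,152.50 + $39,400.00 + $27,730.00 + $50,138.00 = $128,734.50
Travel: 30.0 × $130 = $3,900.00
Total: $128,734.50 + $3,900.00 = $132,634.50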